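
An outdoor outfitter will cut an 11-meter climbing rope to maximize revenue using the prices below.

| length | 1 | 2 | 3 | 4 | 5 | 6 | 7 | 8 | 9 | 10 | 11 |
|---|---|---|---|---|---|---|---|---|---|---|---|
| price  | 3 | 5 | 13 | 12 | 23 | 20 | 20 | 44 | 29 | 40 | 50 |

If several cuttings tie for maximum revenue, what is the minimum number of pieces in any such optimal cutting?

Consider every possible first cut. r[k] is the best of p[i]+r[k−i] over all sellable i≤k.
r[1] = 3
r[2] = max(3+3, 5+0) = 6
r[3] = max(3+6, 5+3, 13+0) = 13
r[4] = max(3+13, 5+6, 13+3, 12+0) = 16
r[5] = max(3+16, 5+13, 13+6, 12+3, 23+0) = 23
r[6] = max(3+23, 5+16, 13+13, 12+6, 23+3, 20+0) = 26
r[7] = max(3+26, 5+23, 13+16, …, 20+3, 20+0) = 29
r[8] = max(3+29, 5+26, 13+23, …, 20+3, 44+0) = 44
r[9] = max(3+44, 5+29, 13+26, …, 44+3, 29+0) = 47
r[10] = max(3+47, 5+44, 13+29, …, 29+3, 40+0) = 50
r[11] = max(3+50, 5+47, 13+44, …, 40+3, 50+0) = 57
Maximum revenue is €57.
Now minimize piece count subject to staying optimal: for each k, pieces[k] = 1 + min over i with p[i]+r[k−i]=r[k] of pieces[k−i].
pieces[8] = 1
pieces[9] = 2
pieces[10] = 3
pieces[11] = 2

2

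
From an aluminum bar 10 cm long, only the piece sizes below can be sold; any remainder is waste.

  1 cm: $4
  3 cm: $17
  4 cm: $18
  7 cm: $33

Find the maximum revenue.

55

Consider every possible first cut. f[k] is the best of p[i]+f[k−i] over all sellable i≤k.
f[1] = 4
f[2] = 8  (first piece 1, then f[1]=4)
f[3] = 17
f[4] = 21  (first piece 1, then f[3]=17)
f[5] = 25  (first piece 1, then f[4]=21)
f[6] = 34  (first piece 3, then f[3]=17)
f[7] = 38  (first piece 1, then f[6]=34)
f[8] = 42  (first piece 1, then f[7]=38)
f[9] = 51  (first piece 3, then f[6]=34)
f[10] = 55  (first piece 1, then f[9]=51)
One optimal cutting: 3 + 3 + 3 + 1 → $55.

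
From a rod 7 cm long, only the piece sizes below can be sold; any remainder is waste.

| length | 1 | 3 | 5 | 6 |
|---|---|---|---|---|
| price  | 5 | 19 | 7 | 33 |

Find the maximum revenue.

43

Build best[k] bottom-up: best[k] = max over allowed piece i of (p[i] + best[k−i]).
best[1] = 5
best[2] = 10  (first piece 1, then best[1]=5)
best[3] = max(5+10, 19+0) = 19
best[4] = max(5+19, 19+5) = 24
best[5] = max(5+24, 19+10, 7+0) = 29
best[6] = max(5+29, 19+19, 7+5, 33+0) = 38
best[7] = max(5+38, 19+24, 7+10, 33+5) = 43
One optimal cutting: 3 + 3 + 1 → 43.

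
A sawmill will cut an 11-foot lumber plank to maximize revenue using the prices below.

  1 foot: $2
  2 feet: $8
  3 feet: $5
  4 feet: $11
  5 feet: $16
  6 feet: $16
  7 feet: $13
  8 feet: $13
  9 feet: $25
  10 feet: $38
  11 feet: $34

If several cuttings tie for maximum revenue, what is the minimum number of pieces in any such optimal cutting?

Build r[k] bottom-up: r[k] = max over allowed piece i of (p[i] + r[k−i]).
r[1] = 2
r[2] = 8
r[3] = 10  (first piece 1, then r[2]=8)
r[4] = 16  (first piece 2, then r[2]=8)
r[5] = 18  (first piece 1, then r[4]=16)
r[6] = 24  (first piece 2, then r[4]=16)
r[7] = 26  (first piece 1, then r[6]=24)
r[8] = 32  (first piece 2, then r[6]=24)
r[9] = 34  (first piece 1, then r[8]=32)
r[10] = 40  (first piece 2, then r[8]=32)
r[11] = 42  (first piece 1, then r[10]=40)
Maximum revenue is $42.
Now minimize piece count subject to staying optimal: for each k, pieces[k] = 1 + min over i with p[i]+r[k−i]=r[k] of pieces[k−i].
pieces[8] = 4
pieces[9] = 5
pieces[10] = 5
pieces[11] = 6

6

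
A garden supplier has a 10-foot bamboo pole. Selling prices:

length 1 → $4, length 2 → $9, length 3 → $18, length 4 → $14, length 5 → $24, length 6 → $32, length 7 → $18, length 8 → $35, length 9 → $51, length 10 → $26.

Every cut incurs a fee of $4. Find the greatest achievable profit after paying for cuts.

51

Let v[k] be the best obtainable value from length k. For each k, try every first piece i and keep the best of price[i] + v[k−i] minus the 4 cut fee when i<k.
v[1] = 4
v[2] = 9
v[3] = 18
v[4] = 18  (first piece 1, then v[3]=18)
v[5] = 24
v[6] = 32  (first piece 3, then v[3]=18)
v[7] = 32  (first piece 1, then v[6]=32)
v[8] = 38  (first piece 3, then v[5]=24)
v[9] = 51
v[10] = 51  (first piece 1, then v[9]=51)
One optimal plan: pieces 9 + 1 (1 cut) → $55 − $4 = $51.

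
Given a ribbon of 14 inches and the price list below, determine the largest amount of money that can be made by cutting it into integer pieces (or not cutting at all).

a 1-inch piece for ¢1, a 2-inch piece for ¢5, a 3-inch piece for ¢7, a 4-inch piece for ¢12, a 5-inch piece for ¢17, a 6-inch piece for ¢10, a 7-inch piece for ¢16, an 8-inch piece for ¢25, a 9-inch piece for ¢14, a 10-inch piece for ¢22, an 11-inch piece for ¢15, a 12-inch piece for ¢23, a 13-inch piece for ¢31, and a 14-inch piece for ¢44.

46

Consider every possible first cut. v[k] is the best of p[i]+v[k−i] over all sellable i≤k.
v[1] = 1
v[2] = max(1+1, 5+0) = 5
v[3] = max(1+5, 5+1, 7+0) = 7
v[4] = max(1+7, 5+5, 7+1, 12+0) = 12
v[5] = max(1+12, 5+7, 7+5, 12+1, 17+0) = 17
v[6] = max(1+17, 5+12, 7+7, 12+5, 17+1, 10+0) = 18
v[7] = max(1+18, 5+17, 7+12, …, 10+1, 16+0) = 22
v[8] = max(1+22, 5+18, 7+17, …, 16+1, 25+0) = 25
v[9] = max(1+25, 5+22, 7+18, …, 25+1, 14+0) = 29
v[10] = max(1+29, 5+25, 7+22, …, 14+1, 22+0) = 34
v[11] = max(1+34, 5+29, 7+25, …, 22+1, 15+0) = 35
v[12] = max(1+35, 5+34, 7+29, …, 15+1, 23+0) = 39
v[13] = max(1+39, 5+35, 7+34, …, 23+1, 31+0) = 42
v[14] = max(1+42, 5+39, 7+35, …, 31+1, 44+0) = 46
One optimal cutting: 5 + 5 + 4 → ¢17 + ¢17 + ¢12 = ¢46.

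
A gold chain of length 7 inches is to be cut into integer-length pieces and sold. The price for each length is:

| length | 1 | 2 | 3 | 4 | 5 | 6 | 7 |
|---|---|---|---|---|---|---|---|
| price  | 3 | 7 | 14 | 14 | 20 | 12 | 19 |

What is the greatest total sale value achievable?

31

Build R[k] bottom-up: R[k] = max over allowed piece i of (p[i] + R[k−i]).
R[1] = 3
R[2] = 7
R[3] = 14
R[4] = 17  (first piece 1, then R[3]=14)
R[5] = 21  (first piece 2, then R[3]=14)
R[6] = 28  (first piece 3, then R[3]=14)
R[7] = 31  (first piece 1, then R[6]=28)
One optimal cutting: 3 + 3 + 1 → $14 + $14 + $3 = $31.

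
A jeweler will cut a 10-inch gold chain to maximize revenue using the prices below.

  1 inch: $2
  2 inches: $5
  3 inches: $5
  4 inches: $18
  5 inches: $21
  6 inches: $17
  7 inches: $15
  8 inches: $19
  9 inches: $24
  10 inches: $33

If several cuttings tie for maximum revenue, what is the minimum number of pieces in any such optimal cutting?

2

Consider every possible first cut. r[k] is the best of p[i]+r[k−i] over all sellable i≤k.
r[1] = 2
r[2] = max(2+2, 5+0) = 5
r[3] = max(2+5, 5+2, 5+0) = 7
r[4] = max(2+7, 5+5, 5+2, 18+0) = 18
r[5] = max(2+18, 5+7, 5+5, 18+2, 21+0) = 21
r[6] = max(2+21, 5+18, 5+7, 18+5, 21+2, 17+0) = 23
r[7] = max(2+23, 5+21, 5+18, …, 17+2, 15+0) = 26
r[8] = max(2+26, 5+23, 5+21, …, 15+2, 19+0) = 36
r[9] = max(2+36, 5+26, 5+23, …, 19+2, 24+0) = 39
r[10] = max(2+39, 5+36, 5+26, …, 24+2, 33+0) = 42
Maximum revenue is $42.
Now minimize piece count subject to staying optimal: for each k, pieces[k] = 1 + min over i with p[i]+r[k−i]=r[k] of pieces[k−i].
pieces[7] = 2
pieces[8] = 2
pieces[9] = 2
pieces[10] = 2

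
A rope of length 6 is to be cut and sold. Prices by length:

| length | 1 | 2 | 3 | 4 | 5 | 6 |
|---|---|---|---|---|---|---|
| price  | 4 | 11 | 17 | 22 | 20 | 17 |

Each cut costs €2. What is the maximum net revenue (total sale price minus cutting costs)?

Consider every possible first cut. v[k] is the best of p[i]+v[k−i] over all sellable i≤k, charging 2 whenever i<k.
v[1] = 4
v[2] = max(4+4-2, 11+0) = 11
v[3] = max(4+11-2, 11+4-2, 17+0) = 17
v[4] = max(4+17-2, 11+11-2, 17+4-2, 22+0) = 22
v[5] = max(4+22-2, 11+17-2, 17+11-2, 22+4-2, 20+0) = 26
v[6] = max(4+26-2, 11+22-2, 17+17-2, 22+11-2, 20+4-2, 17+0) = 32
One optimal plan: pieces 3 + 3 (1 cut) → €34 − €2 = €32.

32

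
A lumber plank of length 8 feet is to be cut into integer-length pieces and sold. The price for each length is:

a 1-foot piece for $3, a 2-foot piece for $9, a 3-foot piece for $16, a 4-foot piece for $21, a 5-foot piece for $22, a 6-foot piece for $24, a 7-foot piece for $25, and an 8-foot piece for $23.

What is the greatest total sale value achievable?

42

Let r[k] be the best obtainable value from length k. For each k, try every first piece i and keep the best of price[i] + r[k−i].
r[1] = 3
r[2] = 9
r[3] = 16
r[4] = 21
r[5] = 25  (first piece 2, then r[3]=16)
r[6] = 32  (first piece 3, then r[3]=16)
r[7] = 37  (first piece 3, then r[4]=21)
r[8] = 42  (first piece 4, then r[4]=21)
One optimal cutting: 4 + 4 → $21 + $21 = $42.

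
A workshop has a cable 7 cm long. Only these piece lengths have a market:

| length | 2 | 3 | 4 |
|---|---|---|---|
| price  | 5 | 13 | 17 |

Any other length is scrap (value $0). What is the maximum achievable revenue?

30

Build r[k] bottom-up: r[k] = max over allowed piece i of (p[i] + r[k−i]).
r[1] = 0
r[2] = 5
r[3] = max(5+0, 13+0) = 13
r[4] = max(5+5, 13+0, 17+0) = 17
r[5] = max(5+13, 13+5, 17+0) = 18
r[6] = max(5+17, 13+13, 17+5) = 26
r[7] = max(5+18, 13+17, 17+13) = 30
One optimal cutting: 4 + 3 → $30.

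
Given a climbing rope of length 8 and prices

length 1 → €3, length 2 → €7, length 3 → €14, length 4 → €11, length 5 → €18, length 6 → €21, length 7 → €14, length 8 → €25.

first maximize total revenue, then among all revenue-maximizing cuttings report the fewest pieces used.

3

Let r[k] be the best obtainable value from length k. For each k, try every first piece i and keep the best of price[i] + r[k−i].
r[1] = 3
r[2] = max(3+3, 7+0) = 7
r[3] = max(3+7, 7+3, 14+0) = 14
r[4] = max(3+14, 7+7, 14+3, 11+0) = 17
r[5] = max(3+17, 7+14, 14+7, 11+3, 18+0) = 21
r[6] = max(3+21, 7+17, 14+14, 11+7, 18+3, 21+0) = 28
r[7] = max(3+28, 7+21, 14+17, …, 21+3, 14+0) = 31
r[8] = max(3+31, 7+28, 14+21, …, 14+3, 25+0) = 35
Maximum revenue is €35.
Now minimize piece count subject to staying optimal: for each k, pieces[k] = 1 + min over i with p[i]+r[k−i]=r[k] of pieces[k−i].
pieces[5] = 2
pieces[6] = 2
pieces[7] = 3
pieces[8] = 3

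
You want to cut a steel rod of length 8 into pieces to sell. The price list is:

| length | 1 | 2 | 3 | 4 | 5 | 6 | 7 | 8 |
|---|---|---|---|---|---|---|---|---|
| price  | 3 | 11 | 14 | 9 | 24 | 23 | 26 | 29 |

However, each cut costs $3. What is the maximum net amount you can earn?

Build v[k] bottom-up: v[k] = max over allowed piece i of (p[i] + v[k−i]) − 3 per cut.
v[1] = 3
v[2] = max(3+3-3, 11+0) = 11
v[3] = max(3+11-3, 11+3-3, 14+0) = 14
v[4] = max(3+14-3, 11+11-3, 14+3-3, 9+0) = 19
v[5] = max(3+19-3, 11+14-3, 14+11-3, 9+3-3, 24+0) = 24
v[6] = max(3+24-3, 11+19-3, 14+14-3, 9+11-3, 24+3-3, 23+0) = 27
v[7] = max(3+27-3, 11+24-3, 14+19-3, …, 23+3-3, 26+0) = 32
v[8] = max(3+32-3, 11+27-3, 14+24-3, …, 26+3-3, 29+0) = 35
One optimal plan: pieces 2 + 2 + 2 + 2 (3 cuts) → $44 − $9 = $35.

35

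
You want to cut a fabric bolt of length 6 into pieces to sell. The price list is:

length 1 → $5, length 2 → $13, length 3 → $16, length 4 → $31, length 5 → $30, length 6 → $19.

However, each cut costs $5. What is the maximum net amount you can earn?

Consider every possible first cut. r[k] is the best of p[i]+r[k−i] over all sellable i≤k, charging 5 whenever i<k.
r[1] = 5
r[2] = 13
r[3] = 16
r[4] = 31
r[5] = 31  (first piece 1, then r[4]=31)
r[6] = 39  (first piece 2, then r[4]=31)
One optimal plan: pieces 4 + 2 (1 cut) → $44 − $5 = $39.

39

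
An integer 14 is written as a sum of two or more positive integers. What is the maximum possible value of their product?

162

Define prod[k] = max over 1≤i<k of i · max(k−i, prod[k−i]); the inner max lets the remainder stay uncut if that's better.
prod[2] = 1*max(1,0) = 1*1 = 1
prod[3] = max(1*2, 2*1) = 2
prod[4] = max(1*3, 2*2, 3*1) = 4
prod[5] = max(1*4, 2*3, 3*2, 4*1) = 6
prod[6] = max(1*6, 2*4, 3*3, 4*2, 5*1) = 9
prod[7] = max(1*9, 2*6, 3*4, 4*3, 5*2, 6*1) = 12
prod[8] = max(1*12, 2*9, 3*6, …, 6*2, 7*1) = 18
prod[9] = max(1*18, 2*12, 3*9, …, 7*2, 8*1) = 27
prod[10] = max(1*27, 2*18, 3*12, …, 8*2, 9*1) = 36
prod[11] = max(1*36, 2*27, 3*18, …, 9*2, 10*1) = 54
prod[12] = max(1*54, 2*36, 3*27, …, 10*2, 11*1) = 81
prod[13] = max(1*81, 2*54, 3*36, …, 11*2, 12*1) = 108
prod[14] = max(1*108, 2*81, 3*54, …, 12*2, 13*1) = 162
One optimal split: 3 + 3 + 3 + 3 + 2; product 3*3*3*3*2 = 162.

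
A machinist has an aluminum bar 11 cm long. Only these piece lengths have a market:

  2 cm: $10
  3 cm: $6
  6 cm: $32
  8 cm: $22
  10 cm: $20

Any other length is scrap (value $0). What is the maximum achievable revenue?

Build r[k] bottom-up: r[k] = max over allowed piece i of (p[i] + r[k−i]).
r[1] = 0
r[2] = 10
r[3] = max(10+0, 6+0) = 10
r[4] = max(10+10, 6+0) = 20
r[5] = max(10+10, 6+10) = 20
r[6] = max(10+20, 6+10, 32+0) = 32
r[7] = max(10+20, 6+20, 32+0) = 32
r[8] = max(10+32, 6+20, 32+10, 22+0) = 42
r[9] = max(10+32, 6+32, 32+10, 22+0) = 42
r[10] = max(10+42, 6+32, 32+20, 22+10, 20+0) = 52
r[11] = max(10+42, 6+42, 32+20, 22+10, 20+0) = 52
One optimal cutting: pieces 6 + 2 + 2 with 1 cm of scrap → $52.

52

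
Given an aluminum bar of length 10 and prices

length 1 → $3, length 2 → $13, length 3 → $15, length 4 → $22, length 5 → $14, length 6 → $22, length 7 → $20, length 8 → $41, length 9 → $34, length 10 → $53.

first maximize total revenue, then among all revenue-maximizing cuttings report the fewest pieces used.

Consider every possible first cut. r[k] is the best of p[i]+r[k−i] over all sellable i≤k.
r[1] = 3
r[2] = 13
r[3] = 16  (first piece 1, then r[2]=13)
r[4] = 26  (first piece 2, then r[2]=13)
r[5] = 29  (first piece 1, then r[4]=26)
r[6] = 39  (first piece 2, then r[4]=26)
r[7] = 42  (first piece 1, then r[6]=39)
r[8] = 52  (first piece 2, then r[6]=39)
r[9] = 55  (first piece 1, then r[8]=52)
r[10] = 65  (first piece 2, then r[8]=52)
Maximum revenue is $65.
Now minimize piece count subject to staying optimal: for each k, pieces[k] = 1 + min over i with p[i]+r[k−i]=r[k] of pieces[k−i].
pieces[7] = 4
pieces[8] = 4
pieces[9] = 5
pieces[10] = 5

5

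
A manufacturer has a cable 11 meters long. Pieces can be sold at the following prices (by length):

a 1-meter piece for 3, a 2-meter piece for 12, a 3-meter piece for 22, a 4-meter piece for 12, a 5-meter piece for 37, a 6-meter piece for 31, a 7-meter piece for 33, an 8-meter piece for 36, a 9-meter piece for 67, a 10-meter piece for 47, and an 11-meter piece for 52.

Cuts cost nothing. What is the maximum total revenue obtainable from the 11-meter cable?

81

Consider every possible first cut. R[k] is the best of p[i]+R[k−i] over all sellable i≤k.
R[1] = 3
R[2] = 12
R[3] = 22
R[4] = 25  (first piece 1, then R[3]=22)
R[5] = 37
R[6] = 44  (first piece 3, then R[3]=22)
R[7] = 49  (first piece 2, then R[5]=37)
R[8] = 59  (first piece 3, then R[5]=37)
R[9] = 67
R[10] = 74  (first piece 5, then R[5]=37)
R[11] = 81  (first piece 3, then R[8]=59)
One optimal cutting: 5 + 3 + 3 → 37 + 22 + 22 = 81.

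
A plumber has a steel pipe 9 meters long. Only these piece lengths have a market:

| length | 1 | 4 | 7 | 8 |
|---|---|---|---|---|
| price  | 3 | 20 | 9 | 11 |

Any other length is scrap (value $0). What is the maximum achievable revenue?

43

Build f[k] bottom-up: f[k] = max over allowed piece i of (p[i] + f[k−i]).
f[1] = 3
f[2] = 6  (first piece 1, then f[1]=3)
f[3] = 9  (first piece 1, then f[2]=6)
f[4] = max(3+9, 20+0) = 20
f[5] = max(3+20, 20+3) = 23
f[6] = max(3+23, 20+6) = 26
f[7] = max(3+26, 20+9, 9+0) = 29
f[8] = max(3+29, 20+20, 9+3, 11+0) = 40
f[9] = max(3+40, 20+23, 9+6, 11+3) = 43
One optimal cutting: 4 + 4 + 1 → $43.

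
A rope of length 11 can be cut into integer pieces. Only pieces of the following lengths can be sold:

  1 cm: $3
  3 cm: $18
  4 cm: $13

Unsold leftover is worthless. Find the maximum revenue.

60

Consider every possible first cut. r[k] is the best of p[i]+r[k−i] over all sellable i≤k.
r[1] = 3
r[2] = 6  (first piece 1, then r[1]=3)
r[3] = 18
r[4] = 21  (first piece 1, then r[3]=18)
r[5] = 24  (first piece 1, then r[4]=21)
r[6] = 36  (first piece 3, then r[3]=18)
r[7] = 39  (first piece 1, then r[6]=36)
r[8] = 42  (first piece 1, then r[7]=39)
r[9] = 54  (first piece 3, then r[6]=36)
r[10] = 57  (first piece 1, then r[9]=54)
r[11] = 60  (first piece 1, then r[10]=57)
One optimal cutting: 3 + 3 + 3 + 1 + 1 → $60.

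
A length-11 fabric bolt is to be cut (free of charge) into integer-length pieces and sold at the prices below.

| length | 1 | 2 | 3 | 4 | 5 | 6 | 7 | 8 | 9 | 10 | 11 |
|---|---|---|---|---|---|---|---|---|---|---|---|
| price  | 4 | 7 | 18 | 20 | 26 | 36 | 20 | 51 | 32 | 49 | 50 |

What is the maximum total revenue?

69

Consider every possible first cut. v[k] is the best of p[i]+v[k−i] over all sellable i≤k.
v[1] = 4
v[2] = 8  (first piece 1, then v[1]=4)
v[3] = 18
v[4] = 22  (first piece 1, then v[3]=18)
v[5] = 26  (first piece 1, then v[4]=22)
v[6] = 36  (first piece 3, then v[3]=18)
v[7] = 40  (first piece 1, then v[6]=36)
v[8] = 51
v[9] = 55  (first piece 1, then v[8]=51)
v[10] = 59  (first piece 1, then v[9]=55)
v[11] = 69  (first piece 3, then v[8]=51)
One optimal cutting: 8 + 3 → $51 + $18 = $69.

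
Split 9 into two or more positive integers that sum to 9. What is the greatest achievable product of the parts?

Let prod[k] be the best product for length k (with at least one cut). For each first piece i, the rest contributes max(k−i, prod[k−i]).
prod[2] = 1·max(1,0) = 1·1 = 1
prod[3] = 1·max(2,1) = 1·2 = 2
prod[4] = 2·max(2,1) = 2·2 = 4
prod[5] = 2·max(3,2) = 2·3 = 6
prod[6] = 3·max(3,2) = 3·3 = 9
prod[7] = 2·max(5,6) = 2·6 = 12
prod[8] = 2·max(6,9) = 2·9 = 18
prod[9] = 3·max(6,9) = 3·9 = 27
One optimal split: 3 + 3 + 3; product 3·3·3 = 27.

27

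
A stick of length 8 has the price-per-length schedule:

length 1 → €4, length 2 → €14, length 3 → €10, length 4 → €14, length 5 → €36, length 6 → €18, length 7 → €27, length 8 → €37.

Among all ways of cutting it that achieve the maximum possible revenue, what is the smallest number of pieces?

Consider every possible first cut. r[k] is the best of p[i]+r[k−i] over all sellable i≤k.
r[1] = 4
r[2] = max(4+4, 14+0) = 14
r[3] = max(4+14, 14+4, 10+0) = 18
r[4] = max(4+18, 14+14, 10+4, 14+0) = 28
r[5] = max(4+28, 14+18, 10+14, 14+4, 36+0) = 36
r[6] = max(4+36, 14+28, 10+18, 14+14, 36+4, 18+0) = 42
r[7] = max(4+42, 14+36, 10+28, …, 18+4, 27+0) = 50
r[8] = max(4+50, 14+42, 10+36, …, 27+4, 37+0) = 56
Maximum revenue is €56.
Now minimize piece count subject to staying optimal: for each k, pieces[k] = 1 + min over i with p[i]+r[k−i]=r[k] of pieces[k−i].
pieces[5] = 1
pieces[6] = 3
pieces[7] = 2
pieces[8] = 4

4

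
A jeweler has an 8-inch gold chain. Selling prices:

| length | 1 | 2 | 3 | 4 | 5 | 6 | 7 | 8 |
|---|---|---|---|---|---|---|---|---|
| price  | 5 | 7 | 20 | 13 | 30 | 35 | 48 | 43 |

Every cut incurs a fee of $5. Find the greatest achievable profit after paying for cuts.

48

Build net[k] bottom-up: net[k] = max over allowed piece i of (p[i] + net[k−i]) − 5 per cut.
net[1] = 5
net[2] = 7
net[3] = 20
net[4] = 20  (first piece 1, then net[3]=20)
net[5] = 30
net[6] = 35  (first piece 3, then net[3]=20)
net[7] = 48
net[8] = 48  (first piece 1, then net[7]=48)
One optimal plan: pieces 7 + 1 (1 cut) → $53 − $5 = $48.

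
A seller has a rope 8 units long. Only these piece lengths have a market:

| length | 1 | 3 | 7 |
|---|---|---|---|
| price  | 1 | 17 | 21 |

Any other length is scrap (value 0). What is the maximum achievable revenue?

Let best[k] be the best obtainable value from length k. For each k, try every first piece i and keep the best of price[i] + best[k−i].
best[1] = 1
best[2] = 2  (first piece 1, then best[1]=1)
best[3] = 17
best[4] = 18  (first piece 1, then best[3]=17)
best[5] = 19  (first piece 1, then best[4]=18)
best[6] = 34  (first piece 3, then best[3]=17)
best[7] = 35  (first piece 1, then best[6]=34)
best[8] = 36  (first piece 1, then best[7]=35)
One optimal cutting: 3 + 3 + 1 + 1 → 36.

36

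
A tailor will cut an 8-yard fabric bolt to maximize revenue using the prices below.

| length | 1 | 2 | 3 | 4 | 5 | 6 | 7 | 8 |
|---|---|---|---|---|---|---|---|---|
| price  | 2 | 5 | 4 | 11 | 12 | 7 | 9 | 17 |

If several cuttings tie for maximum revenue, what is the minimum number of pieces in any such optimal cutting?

2

Build r[k] bottom-up: r[k] = max over allowed piece i of (p[i] + r[k−i]).
r[1] = 2
r[2] = 5
r[3] = 7  (first piece 1, then r[2]=5)
r[4] = 11
r[5] = 13  (first piece 1, then r[4]=11)
r[6] = 16  (first piece 2, then r[4]=11)
r[7] = 18  (first piece 1, then r[6]=16)
r[8] = 22  (first piece 4, then r[4]=11)
Maximum revenue is $22.
Now minimize piece count subject to staying optimal: for each k, pieces[k] = 1 + min over i with p[i]+r[k−i]=r[k] of pieces[k−i].
pieces[5] = 2
pieces[6] = 2
pieces[7] = 3
pieces[8] = 2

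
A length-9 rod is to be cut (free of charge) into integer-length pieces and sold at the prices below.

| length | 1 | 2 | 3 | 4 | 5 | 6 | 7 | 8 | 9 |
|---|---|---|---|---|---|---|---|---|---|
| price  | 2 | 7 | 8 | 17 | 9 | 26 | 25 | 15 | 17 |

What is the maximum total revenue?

Let v[k] be the best obtainable value from length k. For each k, try every first piece i and keep the best of price[i] + v[k−i].
v[1] = 2
v[2] = max(2+2, 7+0) = 7
v[3] = max(2+7, 7+2, 8+0) = 9
v[4] = max(2+9, 7+7, 8+2, 17+0) = 17
v[5] = max(2+17, 7+9, 8+7, 17+2, 9+0) = 19
v[6] = max(2+19, 7+17, 8+9, 17+7, 9+2, 26+0) = 26
v[7] = max(2+26, 7+19, 8+17, …, 26+2, 25+0) = 28
v[8] = max(2+28, 7+26, 8+19, …, 25+2, 15+0) = 34
v[9] = max(2+34, 7+28, 8+26, …, 15+2, 17+0) = 36
One optimal cutting: 4 + 4 + 1 → 17 + 17 + 2 = 36.

36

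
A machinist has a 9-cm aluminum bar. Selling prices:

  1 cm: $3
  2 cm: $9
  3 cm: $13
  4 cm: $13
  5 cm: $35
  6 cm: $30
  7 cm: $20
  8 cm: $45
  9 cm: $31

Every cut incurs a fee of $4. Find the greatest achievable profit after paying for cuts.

Build net[k] bottom-up: net[k] = max over allowed piece i of (p[i] + net[k−i]) − 4 per cut.
net[1] = 3
net[2] = max(3+3-4, 9+0) = 9
net[3] = max(3+9-4, 9+3-4, 13+0) = 13
net[4] = max(3+13-4, 9+9-4, 13+3-4, 13+0) = 14
net[5] = max(3+14-4, 9+13-4, 13+9-4, 13+3-4, 35+0) = 35
net[6] = max(3+35-4, 9+14-4, 13+13-4, 13+9-4, 35+3-4, 30+0) = 34
net[7] = max(3+34-4, 9+35-4, 13+14-4, …, 30+3-4, 20+0) = 40
net[8] = max(3+40-4, 9+34-4, 13+35-4, …, 20+3-4, 45+0) = 45
net[9] = max(3+45-4, 9+40-4, 13+34-4, …, 45+3-4, 31+0) = 45
One optimal plan: pieces 5 + 2 + 2 (2 cuts) → $53 − $8 = $45.

45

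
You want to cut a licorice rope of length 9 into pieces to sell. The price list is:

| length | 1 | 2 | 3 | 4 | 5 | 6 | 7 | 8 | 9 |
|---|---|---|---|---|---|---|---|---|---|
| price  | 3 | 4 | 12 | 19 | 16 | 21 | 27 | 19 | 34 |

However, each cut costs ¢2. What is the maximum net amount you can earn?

37

Build net[k] bottom-up: net[k] = max over allowed piece i of (p[i] + net[k−i]) − 2 per cut.
net[1] = 3
net[2] = max(3+3-2, 4+0) = 4
net[3] = max(3+4-2, 4+3-2, 12+0) = 12
net[4] = max(3+12-2, 4+4-2, 12+3-2, 19+0) = 19
net[5] = max(3+19-2, 4+12-2, 12+4-2, 19+3-2, 16+0) = 20
net[6] = max(3+20-2, 4+19-2, 12+12-2, 19+4-2, 16+3-2, 21+0) = 22
net[7] = max(3+22-2, 4+20-2, 12+19-2, …, 21+3-2, 27+0) = 29
net[8] = max(3+29-2, 4+22-2, 12+20-2, …, 27+3-2, 19+0) = 36
net[9] = max(3+36-2, 4+29-2, 12+22-2, …, 19+3-2, 34+0) = 37
One optimal plan: pieces 4 + 4 + 1 (2 cuts) → ¢41 − ¢4 = ¢37.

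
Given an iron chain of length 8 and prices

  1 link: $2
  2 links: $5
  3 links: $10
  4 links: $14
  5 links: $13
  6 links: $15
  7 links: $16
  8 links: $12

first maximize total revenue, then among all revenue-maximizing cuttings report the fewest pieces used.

2

Let r[k] be the best obtainable value from length k. For each k, try every first piece i and keep the best of price[i] + r[k−i].
r[1] = 2
r[2] = 5
r[3] = 10
r[4] = 14
r[5] = 16  (first piece 1, then r[4]=14)
r[6] = 20  (first piece 3, then r[3]=10)
r[7] = 24  (first piece 3, then r[4]=14)
r[8] = 28  (first piece 4, then r[4]=14)
Maximum revenue is $28.
Now minimize piece count subject to staying optimal: for each k, pieces[k] = 1 + min over i with p[i]+r[k−i]=r[k] of pieces[k−i].
pieces[5] = 2
pieces[6] = 2
pieces[7] = 2
pieces[8] = 2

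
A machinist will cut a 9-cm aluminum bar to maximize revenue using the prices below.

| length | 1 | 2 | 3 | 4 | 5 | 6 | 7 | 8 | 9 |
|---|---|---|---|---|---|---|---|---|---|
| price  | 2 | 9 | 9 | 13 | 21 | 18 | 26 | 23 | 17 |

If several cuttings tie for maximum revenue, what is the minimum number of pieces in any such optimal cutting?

Consider every possible first cut. r[k] is the best of p[i]+r[k−i] over all sellable i≤k.
r[1] = 2
r[2] = max(2+2, 9+0) = 9
r[3] = max(2+9, 9+2, 9+0) = 11
r[4] = max(2+11, 9+9, 9+2, 13+0) = 18
r[5] = max(2+18, 9+11, 9+9, 13+2, 21+0) = 21
r[6] = max(2+21, 9+18, 9+11, 13+9, 21+2, 18+0) = 27
r[7] = max(2+27, 9+21, 9+18, …, 18+2, 26+0) = 30
r[8] = max(2+30, 9+27, 9+21, …, 26+2, 23+0) = 36
r[9] = max(2+36, 9+30, 9+27, …, 23+2, 17+0) = 39
Maximum revenue is $39.
Now minimize piece count subject to staying optimal: for each k, pieces[k] = 1 + min over i with p[i]+r[k−i]=r[k] of pieces[k−i].
pieces[6] = 3
pieces[7] = 2
pieces[8] = 4
pieces[9] = 3

3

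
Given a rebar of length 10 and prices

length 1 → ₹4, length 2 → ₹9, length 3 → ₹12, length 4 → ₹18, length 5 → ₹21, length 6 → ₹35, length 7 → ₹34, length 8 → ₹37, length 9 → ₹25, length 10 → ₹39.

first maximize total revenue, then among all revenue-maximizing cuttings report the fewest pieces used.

2

Build r[k] bottom-up: r[k] = max over allowed piece i of (p[i] + r[k−i]).
r[1] = 4
r[2] = 9
r[3] = 13  (first piece 1, then r[2]=9)
r[4] = 18  (first piece 2, then r[2]=9)
r[5] = 22  (first piece 1, then r[4]=18)
r[6] = 35
r[7] = 39  (first piece 1, then r[6]=35)
r[8] = 44  (first piece 2, then r[6]=35)
r[9] = 48  (first piece 1, then r[8]=44)
r[10] = 53  (first piece 2, then r[8]=44)
Maximum revenue is ₹53.
Now minimize piece count subject to staying optimal: for each k, pieces[k] = 1 + min over i with p[i]+r[k−i]=r[k] of pieces[k−i].
pieces[7] = 2
pieces[8] = 2
pieces[9] = 3
pieces[10] = 2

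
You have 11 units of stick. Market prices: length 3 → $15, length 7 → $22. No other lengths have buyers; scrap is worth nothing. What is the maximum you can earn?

Let r[k] be the best obtainable value from length k. For each k, try every first piece i and keep the best of price[i] + r[k−i].
r[1] = 0
r[2] = 0
r[3] = 15
r[4] = 15
r[5] = 15
r[6] = 30  (first piece 3, then r[3]=15)
r[7] = 30
r[8] = 30
r[9] = 45  (first piece 3, then r[6]=30)
r[10] = 45
r[11] = 45
One optimal cutting: pieces 3 + 3 + 3 with 2 units of scrap → $45.

45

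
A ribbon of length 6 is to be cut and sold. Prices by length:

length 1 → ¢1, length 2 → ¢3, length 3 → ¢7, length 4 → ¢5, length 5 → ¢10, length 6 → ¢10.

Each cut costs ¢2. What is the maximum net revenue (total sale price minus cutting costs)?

Build r[k] bottom-up: r[k] = max over allowed piece i of (p[i] + r[k−i]) − 2 per cut.
r[1] = 1
r[2] = 3
r[3] = 7
r[4] = 6  (first piece 1, then r[3]=7)
r[5] = 10
r[6] = 12  (first piece 3, then r[3]=7)
One optimal plan: pieces 3 + 3 (1 cut) → ¢14 − ¢2 = ¢12.

12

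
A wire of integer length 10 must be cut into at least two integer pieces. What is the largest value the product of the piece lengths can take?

Let f[k] be the best product for length k (with at least one cut). For each first piece i, the rest contributes max(k−i, f[k−i]).
f[2] = 1×max(1,0) = 1×1 = 1
f[3] = 1×max(2,1) = 1×2 = 2
f[4] = 2×max(2,1) = 2×2 = 4
f[5] = 2×max(3,2) = 2×3 = 6
f[6] = 3×max(3,2) = 3×3 = 9
f[7] = 2×max(5,6) = 2×6 = 12
f[8] = 2×max(6,9) = 2×9 = 18
f[9] = 3×max(6,9) = 3×9 = 27
f[10] = 2×max(8,18) = 2×18 = 36
One optimal split: 3 + 3 + 2 + 2; product 3×3×2×2 = 36.

36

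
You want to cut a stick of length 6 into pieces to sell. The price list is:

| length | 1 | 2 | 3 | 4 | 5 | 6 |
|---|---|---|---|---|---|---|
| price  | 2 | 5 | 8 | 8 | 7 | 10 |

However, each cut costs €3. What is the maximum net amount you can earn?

13

Let r[k] be the best obtainable value from length k. For each k, try every first piece i and keep the best of price[i] + r[k−i] minus the 3 cut fee when i<k.
r[1] = 2
r[2] = 5
r[3] = 8
r[4] = 8
r[5] = 10  (first piece 2, then r[3]=8)
r[6] = 13  (first piece 3, then r[3]=8)
One optimal plan: pieces 3 + 3 (1 cut) → €16 − €3 = €13.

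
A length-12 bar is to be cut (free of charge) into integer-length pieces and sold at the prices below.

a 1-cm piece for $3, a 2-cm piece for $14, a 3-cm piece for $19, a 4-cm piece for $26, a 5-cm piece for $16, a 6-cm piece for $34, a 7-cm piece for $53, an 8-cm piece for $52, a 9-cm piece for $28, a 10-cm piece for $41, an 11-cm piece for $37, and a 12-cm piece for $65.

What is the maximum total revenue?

86

Build best[k] bottom-up: best[k] = max over allowed piece i of (p[i] + best[k−i]).
best[1] = 3
best[2] = 14
best[3] = 19
best[4] = 28  (first piece 2, then best[2]=14)
best[5] = 33  (first piece 2, then best[3]=19)
best[6] = 42  (first piece 2, then best[4]=28)
best[7] = 53
best[8] = 56  (first piece 1, then best[7]=53)
best[9] = 67  (first piece 2, then best[7]=53)
best[10] = 72  (first piece 3, then best[7]=53)
best[11] = 81  (first piece 2, then best[9]=67)
best[12] = 86  (first piece 2, then best[10]=72)
One optimal cutting: 7 + 3 + 2 → $53 + $19 + $14 = $86.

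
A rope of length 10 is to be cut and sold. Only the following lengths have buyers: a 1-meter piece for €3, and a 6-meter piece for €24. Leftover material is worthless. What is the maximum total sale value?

Let r[k] be the best obtainable value from length k. For each k, try every first piece i and keep the best of price[i] + r[k−i].
r[1] = 3
r[2] = 6  (first piece 1, then r[1]=3)
r[3] = 9  (first piece 1, then r[2]=6)
r[4] = 12  (first piece 1, then r[3]=9)
r[5] = 15  (first piece 1, then r[4]=12)
r[6] = 24
r[7] = 27  (first piece 1, then r[6]=24)
r[8] = 30  (first piece 1, then r[7]=27)
r[9] = 33  (first piece 1, then r[8]=30)
r[10] = 36  (first piece 1, then r[9]=33)
One optimal cutting: 6 + 1 + 1 + 1 + 1 → €36.

36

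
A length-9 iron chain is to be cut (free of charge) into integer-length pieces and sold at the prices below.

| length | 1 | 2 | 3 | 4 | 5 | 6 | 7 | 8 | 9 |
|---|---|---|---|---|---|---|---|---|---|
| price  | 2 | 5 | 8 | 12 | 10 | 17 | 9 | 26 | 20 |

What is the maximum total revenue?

28

Consider every possible first cut. r[k] is the best of p[i]+r[k−i] over all sellable i≤k.
r[1] = 2
r[2] = max(2+2, 5+0) = 5
r[3] = max(2+5, 5+2, 8+0) = 8
r[4] = max(2+8, 5+5, 8+2, 12+0) = 12
r[5] = max(2+12, 5+8, 8+5, 12+2, 10+0) = 14
r[6] = max(2+14, 5+12, 8+8, 12+5, 10+2, 17+0) = 17
r[7] = max(2+17, 5+14, 8+12, …, 17+2, 9+0) = 20
r[8] = max(2+20, 5+17, 8+14, …, 9+2, 26+0) = 26
r[9] = max(2+26, 5+20, 8+17, …, 26+2, 20+0) = 28
One optimal cutting: 8 + 1 → $26 + $2 = $28.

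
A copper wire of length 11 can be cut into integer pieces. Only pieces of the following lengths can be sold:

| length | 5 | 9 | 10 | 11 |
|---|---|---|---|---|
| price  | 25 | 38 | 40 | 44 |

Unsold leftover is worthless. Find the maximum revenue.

50

Consider every possible first cut. r[k] is the best of p[i]+r[k−i] over all sellable i≤k.
r[1] = 0
r[2] = 0
r[3] = 0
r[4] = 0
r[5] = 25
r[6] = 25
r[7] = 25
r[8] = 25
r[9] = max(25+0, 38+0) = 38
r[10] = max(25+25, 38+0, 40+0) = 50
r[11] = max(25+25, 38+0, 40+0, 44+0) = 50
One optimal cutting: pieces 5 + 5 with 1 meter of scrap → €50.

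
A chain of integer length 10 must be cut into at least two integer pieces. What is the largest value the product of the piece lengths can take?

36

Fill prod[k] for k=2..10: at each k try every first piece i and multiply by the better of (k−i) uncut or prod[k−i].
prod[2] = 1·max(1,0) = 1·1 = 1
prod[3] = 1·max(2,1) = 1·2 = 2
prod[4] = 2·max(2,1) = 2·2 = 4
prod[5] = 2·max(3,2) = 2·3 = 6
prod[6] = 3·max(3,2) = 3·3 = 9
prod[7] = 2·max(5,6) = 2·6 = 12
prod[8] = 2·max(6,9) = 2·9 = 18
prod[9] = 3·max(6,9) = 3·9 = 27
prod[10] = 2·max(8,18) = 2·18 = 36
One optimal split: 3 + 3 + 2 + 2; product 3·3·2·2 = 36.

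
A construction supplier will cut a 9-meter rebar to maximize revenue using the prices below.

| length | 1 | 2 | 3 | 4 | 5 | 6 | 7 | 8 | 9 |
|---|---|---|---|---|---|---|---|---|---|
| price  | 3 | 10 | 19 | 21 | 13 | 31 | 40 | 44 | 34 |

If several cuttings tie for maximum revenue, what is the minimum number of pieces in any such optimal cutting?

Consider every possible first cut. r[k] is the best of p[i]+r[k−i] over all sellable i≤k.
r[1] = 3
r[2] = 10
r[3] = 19
r[4] = 22  (first piece 1, then r[3]=19)
r[5] = 29  (first piece 2, then r[3]=19)
r[6] = 38  (first piece 3, then r[3]=19)
r[7] = 41  (first piece 1, then r[6]=38)
r[8] = 48  (first piece 2, then r[6]=38)
r[9] = 57  (first piece 3, then r[6]=38)
Maximum revenue is ₹57.
Now minimize piece count subject to staying optimal: for each k, pieces[k] = 1 + min over i with p[i]+r[k−i]=r[k] of pieces[k−i].
pieces[6] = 2
pieces[7] = 3
pieces[8] = 3
pieces[9] = 3

3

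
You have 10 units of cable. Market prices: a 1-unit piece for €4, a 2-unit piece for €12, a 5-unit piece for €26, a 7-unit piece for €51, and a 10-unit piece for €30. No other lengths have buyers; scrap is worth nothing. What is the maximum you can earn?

Let best[k] be the best obtainable value from length k. For each k, try every first piece i and keep the best of price[i] + best[k−i].
best[1] = 4
best[2] = 12
best[3] = 16  (first piece 1, then best[2]=12)
best[4] = 24  (first piece 2, then best[2]=12)
best[5] = 28  (first piece 1, then best[4]=24)
best[6] = 36  (first piece 2, then best[4]=24)
best[7] = 51
best[8] = 55  (first piece 1, then best[7]=51)
best[9] = 63  (first piece 2, then best[7]=51)
best[10] = 67  (first piece 1, then best[9]=63)
One optimal cutting: 7 + 2 + 1 → €67.

67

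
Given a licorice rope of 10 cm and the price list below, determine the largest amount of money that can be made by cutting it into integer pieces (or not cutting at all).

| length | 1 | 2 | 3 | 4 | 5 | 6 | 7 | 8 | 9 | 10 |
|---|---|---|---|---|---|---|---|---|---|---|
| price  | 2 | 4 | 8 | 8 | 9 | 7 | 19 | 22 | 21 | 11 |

27

Let v[k] be the best obtainable value from length k. For each k, try every first piece i and keep the best of price[i] + v[k−i].
v[1] = 2
v[2] = max(2+2, 4+0) = 4
v[3] = max(2+4, 4+2, 8+0) = 8
v[4] = max(2+8, 4+4, 8+2, 8+0) = 10
v[5] = max(2+10, 4+8, 8+4, 8+2, 9+0) = 12
v[6] = max(2+12, 4+10, 8+8, 8+4, 9+2, 7+0) = 16
v[7] = max(2+16, 4+12, 8+10, …, 7+2, 19+0) = 19
v[8] = max(2+19, 4+16, 8+12, …, 19+2, 22+0) = 22
v[9] = max(2+22, 4+19, 8+16, …, 22+2, 21+0) = 24
v[10] = max(2+24, 4+22, 8+19, …, 21+2, 11+0) = 27
One optimal cutting: 7 + 3 → ¢19 + ¢8 = ¢27.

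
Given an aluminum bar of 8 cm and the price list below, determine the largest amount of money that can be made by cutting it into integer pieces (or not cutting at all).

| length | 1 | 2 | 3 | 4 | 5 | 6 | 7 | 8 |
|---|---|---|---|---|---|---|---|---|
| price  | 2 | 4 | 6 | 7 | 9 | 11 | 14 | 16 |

16

Build v[k] bottom-up: v[k] = max over allowed piece i of (p[i] + v[k−i]).
v[1] = 2
v[2] = 4  (first piece 1, then v[1]=2)
v[3] = 6  (first piece 1, then v[2]=4)
v[4] = 8  (first piece 1, then v[3]=6)
v[5] = 10  (first piece 1, then v[4]=8)
v[6] = 12  (first piece 1, then v[5]=10)
v[7] = 14  (first piece 1, then v[6]=12)
v[8] = 16  (first piece 1, then v[7]=14)
One optimal cutting: 1 + 1 + 1 + 1 + 1 + 1 + 1 + 1 → $2 + $2 + $2 + $2 + $2 + $2 + $2 + $2 = $16.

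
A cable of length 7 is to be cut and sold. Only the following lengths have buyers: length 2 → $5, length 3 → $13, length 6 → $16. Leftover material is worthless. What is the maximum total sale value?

Let r[k] be the best obtainable value from length k. For each k, try every first piece i and keep the best of price[i] + r[k−i].
r[1] = 0
r[2] = 5
r[3] = 13
r[4] = 13
r[5] = 18  (first piece 2, then r[3]=13)
r[6] = 26  (first piece 3, then r[3]=13)
r[7] = 26
One optimal cutting: pieces 3 + 3 with 1 meter of scrap → $26.

26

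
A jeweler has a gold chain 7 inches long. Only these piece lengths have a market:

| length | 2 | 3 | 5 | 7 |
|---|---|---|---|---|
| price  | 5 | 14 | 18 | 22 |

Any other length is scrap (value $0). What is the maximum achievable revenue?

28

Build f[k] bottom-up: f[k] = max over allowed piece i of (p[i] + f[k−i]).
f[1] = 0
f[2] = 5
f[3] = max(5+0, 14+0) = 14
f[4] = max(5+5, 14+0) = 14
f[5] = max(5+14, 14+5, 18+0) = 19
f[6] = max(5+14, 14+14, 18+0) = 28
f[7] = max(5+19, 14+14, 18+5, 22+0) = 28
One optimal cutting: pieces 3 + 3 with 1 inch of scrap → $28.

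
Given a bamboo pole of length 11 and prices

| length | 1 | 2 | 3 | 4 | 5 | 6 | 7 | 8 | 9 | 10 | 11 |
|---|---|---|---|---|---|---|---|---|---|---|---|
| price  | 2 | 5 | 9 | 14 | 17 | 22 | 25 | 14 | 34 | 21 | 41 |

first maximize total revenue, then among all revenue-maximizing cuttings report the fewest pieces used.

Consider every possible first cut. r[k] is the best of p[i]+r[k−i] over all sellable i≤k.
r[1] = 2
r[2] = max(2+2, 5+0) = 5
r[3] = max(2+5, 5+2, 9+0) = 9
r[4] = max(2+9, 5+5, 9+2, 14+0) = 14
r[5] = max(2+14, 5+9, 9+5, 14+2, 17+0) = 17
r[6] = max(2+17, 5+14, 9+9, 14+5, 17+2, 22+0) = 22
r[7] = max(2+22, 5+17, 9+14, …, 22+2, 25+0) = 25
r[8] = max(2+25, 5+22, 9+17, …, 25+2, 14+0) = 28
r[9] = max(2+28, 5+25, 9+22, …, 14+2, 34+0) = 34
r[10] = max(2+34, 5+28, 9+25, …, 34+2, 21+0) = 36
r[11] = max(2+36, 5+34, 9+28, …, 21+2, 41+0) = 41
Maximum revenue is $41.
Now minimize piece count subject to staying optimal: for each k, pieces[k] = 1 + min over i with p[i]+r[k−i]=r[k] of pieces[k−i].
pieces[8] = 2
pieces[9] = 1
pieces[10] = 2
pieces[11] = 1

1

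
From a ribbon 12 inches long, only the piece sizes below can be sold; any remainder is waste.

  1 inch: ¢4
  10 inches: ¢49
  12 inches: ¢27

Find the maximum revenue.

57

Build f[k] bottom-up: f[k] = max over allowed piece i of (p[i] + f[k−i]).
f[1] = 4
f[2] = 8  (first piece 1, then f[1]=4)
f[3] = 12  (first piece 1, then f[2]=8)
f[4] = 16  (first piece 1, then f[3]=12)
f[5] = 20  (first piece 1, then f[4]=16)
f[6] = 24  (first piece 1, then f[5]=20)
f[7] = 28  (first piece 1, then f[6]=24)
f[8] = 32  (first piece 1, then f[7]=28)
f[9] = 36  (first piece 1, then f[8]=32)
f[10] = max(4+36, 49+0) = 49
f[11] = max(4+49, 49+4) = 53
f[12] = max(4+53, 49+8, 27+0) = 57
One optimal cutting: 10 + 1 + 1 → ¢57.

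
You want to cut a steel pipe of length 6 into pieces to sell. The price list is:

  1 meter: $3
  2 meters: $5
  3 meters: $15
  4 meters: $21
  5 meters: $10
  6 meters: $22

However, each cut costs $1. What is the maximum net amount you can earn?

Consider every possible first cut. r[k] is the best of p[i]+r[k−i] over all sellable i≤k, charging 1 whenever i<k.
r[1] = 3
r[2] = max(3+3-1, 5+0) = 5
r[3] = max(3+5-1, 5+3-1, 15+0) = 15
r[4] = max(3+15-1, 5+5-1, 15+3-1, 21+0) = 21
r[5] = max(3+21-1, 5+15-1, 15+5-1, 21+3-1, 10+0) = 23
r[6] = max(3+23-1, 5+21-1, 15+15-1, 21+5-1, 10+3-1, 22+0) = 29
One optimal plan: pieces 3 + 3 (1 cut) → $30 − $1 = $29.

29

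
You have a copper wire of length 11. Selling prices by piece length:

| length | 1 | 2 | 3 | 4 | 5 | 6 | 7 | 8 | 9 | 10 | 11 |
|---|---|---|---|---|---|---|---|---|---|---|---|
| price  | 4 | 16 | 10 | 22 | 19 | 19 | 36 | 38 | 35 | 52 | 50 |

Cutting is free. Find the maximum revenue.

84

Let r[k] be the best obtainable value from length k. For each k, try every first piece i and keep the best of price[i] + r[k−i].
r[1] = 4
r[2] = max(4+4, 16+0) = 16
r[3] = max(4+16, 16+4, 10+0) = 20
r[4] = max(4+20, 16+16, 10+4, 22+0) = 32
r[5] = max(4+32, 16+20, 10+16, 22+4, 19+0) = 36
r[6] = max(4+36, 16+32, 10+20, 22+16, 19+4, 19+0) = 48
r[7] = max(4+48, 16+36, 10+32, …, 19+4, 36+0) = 52
r[8] = max(4+52, 16+48, 10+36, …, 36+4, 38+0) = 64
r[9] = max(4+64, 16+52, 10+48, …, 38+4, 35+0) = 68
r[10] = max(4+68, 16+64, 10+52, …, 35+4, 52+0) = 80
r[11] = max(4+80, 16+68, 10+64, …, 52+4, 50+0) = 84
One optimal cutting: 2 + 2 + 2 + 2 + 2 + 1 → €16 + €16 + €16 + €16 + €16 + €4 = €84.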